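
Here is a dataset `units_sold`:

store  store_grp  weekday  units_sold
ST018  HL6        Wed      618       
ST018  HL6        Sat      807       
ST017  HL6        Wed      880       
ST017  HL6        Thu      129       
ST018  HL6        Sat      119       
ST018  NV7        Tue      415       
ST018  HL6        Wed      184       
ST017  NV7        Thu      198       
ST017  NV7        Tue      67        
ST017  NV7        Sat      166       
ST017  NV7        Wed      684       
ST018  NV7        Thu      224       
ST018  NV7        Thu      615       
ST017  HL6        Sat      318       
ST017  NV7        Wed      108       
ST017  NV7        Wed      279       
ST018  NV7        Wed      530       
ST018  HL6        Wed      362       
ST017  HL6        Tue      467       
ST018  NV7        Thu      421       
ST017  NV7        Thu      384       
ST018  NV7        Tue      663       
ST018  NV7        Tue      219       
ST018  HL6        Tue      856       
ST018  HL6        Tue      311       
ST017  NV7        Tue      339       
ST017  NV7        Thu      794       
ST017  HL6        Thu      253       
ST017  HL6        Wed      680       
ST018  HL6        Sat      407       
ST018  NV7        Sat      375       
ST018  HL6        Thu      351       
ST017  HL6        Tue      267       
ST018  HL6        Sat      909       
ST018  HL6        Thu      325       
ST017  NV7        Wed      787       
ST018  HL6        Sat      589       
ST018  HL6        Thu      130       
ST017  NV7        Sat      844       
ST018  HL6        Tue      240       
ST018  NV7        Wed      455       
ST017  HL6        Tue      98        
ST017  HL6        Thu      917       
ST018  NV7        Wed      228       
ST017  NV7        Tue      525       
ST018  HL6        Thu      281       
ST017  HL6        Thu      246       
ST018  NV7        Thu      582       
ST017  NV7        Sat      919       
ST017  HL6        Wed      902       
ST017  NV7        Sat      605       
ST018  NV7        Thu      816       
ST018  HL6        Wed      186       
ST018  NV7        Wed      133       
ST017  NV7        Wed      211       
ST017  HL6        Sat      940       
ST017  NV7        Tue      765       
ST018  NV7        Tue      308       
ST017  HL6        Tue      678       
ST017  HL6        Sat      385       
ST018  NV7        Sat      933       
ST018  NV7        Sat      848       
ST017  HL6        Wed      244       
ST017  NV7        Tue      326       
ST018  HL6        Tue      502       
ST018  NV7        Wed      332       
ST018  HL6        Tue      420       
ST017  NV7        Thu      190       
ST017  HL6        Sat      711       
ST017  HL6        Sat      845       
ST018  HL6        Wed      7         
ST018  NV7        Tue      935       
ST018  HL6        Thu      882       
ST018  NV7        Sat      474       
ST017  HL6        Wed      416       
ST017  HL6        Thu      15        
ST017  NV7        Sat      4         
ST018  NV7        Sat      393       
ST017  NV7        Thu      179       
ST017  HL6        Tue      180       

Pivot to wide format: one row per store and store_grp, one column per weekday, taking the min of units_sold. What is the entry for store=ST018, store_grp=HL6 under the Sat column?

119

Rows with store=ST018, store_grp=HL6 and weekday=Sat: units_sold values are 807, 119, 407, 909, 589.
min(807, 119, 407, 909, 589) = 119.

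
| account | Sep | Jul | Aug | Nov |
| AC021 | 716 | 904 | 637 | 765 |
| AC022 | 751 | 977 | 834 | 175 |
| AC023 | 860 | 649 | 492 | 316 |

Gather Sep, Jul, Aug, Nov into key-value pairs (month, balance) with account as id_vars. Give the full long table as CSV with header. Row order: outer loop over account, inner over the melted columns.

Each (account, column) pair becomes one row: 3 × 4 = 12 rows.
For example, (AC021, Sep) → balance=716.

account,month,balance
AC021,Sep,716
AC021,Jul,904
AC021,Aug,637
AC021,Nov,765
AC022,Sep,751
AC022,Jul,977
AC022,Aug,834
AC022,Nov,175
AC023,Sep,860
AC023,Jul,649
AC023,Aug,492
AC023,Nov,316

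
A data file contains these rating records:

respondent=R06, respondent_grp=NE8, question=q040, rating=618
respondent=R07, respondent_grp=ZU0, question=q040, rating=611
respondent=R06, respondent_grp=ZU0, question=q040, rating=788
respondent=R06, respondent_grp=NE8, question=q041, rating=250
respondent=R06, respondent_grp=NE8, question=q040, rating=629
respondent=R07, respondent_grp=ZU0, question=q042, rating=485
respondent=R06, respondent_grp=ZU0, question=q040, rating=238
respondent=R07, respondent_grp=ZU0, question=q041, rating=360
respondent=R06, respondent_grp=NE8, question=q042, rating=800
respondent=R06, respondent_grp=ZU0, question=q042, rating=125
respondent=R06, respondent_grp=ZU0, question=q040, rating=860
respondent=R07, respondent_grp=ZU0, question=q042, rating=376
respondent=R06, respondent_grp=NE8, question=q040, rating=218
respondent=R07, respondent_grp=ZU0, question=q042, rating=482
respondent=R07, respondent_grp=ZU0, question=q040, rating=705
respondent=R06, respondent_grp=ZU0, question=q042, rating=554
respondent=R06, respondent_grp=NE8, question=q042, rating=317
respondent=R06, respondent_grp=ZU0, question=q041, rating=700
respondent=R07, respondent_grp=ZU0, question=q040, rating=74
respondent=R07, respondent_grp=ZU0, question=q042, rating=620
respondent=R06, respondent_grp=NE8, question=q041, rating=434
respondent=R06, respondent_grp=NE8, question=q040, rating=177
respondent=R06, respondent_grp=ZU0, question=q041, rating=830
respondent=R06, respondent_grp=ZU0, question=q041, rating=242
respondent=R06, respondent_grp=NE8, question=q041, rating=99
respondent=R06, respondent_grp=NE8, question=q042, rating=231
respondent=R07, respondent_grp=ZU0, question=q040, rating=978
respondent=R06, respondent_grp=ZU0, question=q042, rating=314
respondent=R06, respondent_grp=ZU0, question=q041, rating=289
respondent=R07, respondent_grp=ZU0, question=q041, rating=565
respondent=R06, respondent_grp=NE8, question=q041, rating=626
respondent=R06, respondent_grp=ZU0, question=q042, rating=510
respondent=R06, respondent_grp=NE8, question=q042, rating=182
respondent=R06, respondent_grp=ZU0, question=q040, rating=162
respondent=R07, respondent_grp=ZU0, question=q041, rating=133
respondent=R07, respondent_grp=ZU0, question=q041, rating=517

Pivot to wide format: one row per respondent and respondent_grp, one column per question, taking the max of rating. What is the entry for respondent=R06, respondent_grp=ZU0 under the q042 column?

Rows with respondent=R06, respondent_grp=ZU0 and question=q042: rating values are 125, 554, 314, 510.
max(125, 554, 314, 510) = 554.

554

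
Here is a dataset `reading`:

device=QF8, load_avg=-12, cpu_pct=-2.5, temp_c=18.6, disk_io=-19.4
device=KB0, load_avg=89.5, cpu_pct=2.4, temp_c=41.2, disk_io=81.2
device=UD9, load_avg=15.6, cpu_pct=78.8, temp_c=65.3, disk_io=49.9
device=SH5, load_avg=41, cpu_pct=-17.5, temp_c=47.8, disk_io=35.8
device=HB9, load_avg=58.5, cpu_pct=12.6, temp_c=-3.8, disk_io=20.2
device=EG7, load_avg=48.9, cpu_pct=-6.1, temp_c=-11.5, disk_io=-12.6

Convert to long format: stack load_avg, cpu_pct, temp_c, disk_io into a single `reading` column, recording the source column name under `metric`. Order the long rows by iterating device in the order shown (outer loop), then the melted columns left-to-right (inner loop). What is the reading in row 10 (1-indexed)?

78.8

24 rows total (6 × 4). Row 10: index ⌊(10-1)/4⌋ = 2 into device → UD9; (10-1) mod 4 = 1 into the melted columns → cpu_pct.
So row 10 is (UD9, cpu_pct, 78.8); reading = 78.8.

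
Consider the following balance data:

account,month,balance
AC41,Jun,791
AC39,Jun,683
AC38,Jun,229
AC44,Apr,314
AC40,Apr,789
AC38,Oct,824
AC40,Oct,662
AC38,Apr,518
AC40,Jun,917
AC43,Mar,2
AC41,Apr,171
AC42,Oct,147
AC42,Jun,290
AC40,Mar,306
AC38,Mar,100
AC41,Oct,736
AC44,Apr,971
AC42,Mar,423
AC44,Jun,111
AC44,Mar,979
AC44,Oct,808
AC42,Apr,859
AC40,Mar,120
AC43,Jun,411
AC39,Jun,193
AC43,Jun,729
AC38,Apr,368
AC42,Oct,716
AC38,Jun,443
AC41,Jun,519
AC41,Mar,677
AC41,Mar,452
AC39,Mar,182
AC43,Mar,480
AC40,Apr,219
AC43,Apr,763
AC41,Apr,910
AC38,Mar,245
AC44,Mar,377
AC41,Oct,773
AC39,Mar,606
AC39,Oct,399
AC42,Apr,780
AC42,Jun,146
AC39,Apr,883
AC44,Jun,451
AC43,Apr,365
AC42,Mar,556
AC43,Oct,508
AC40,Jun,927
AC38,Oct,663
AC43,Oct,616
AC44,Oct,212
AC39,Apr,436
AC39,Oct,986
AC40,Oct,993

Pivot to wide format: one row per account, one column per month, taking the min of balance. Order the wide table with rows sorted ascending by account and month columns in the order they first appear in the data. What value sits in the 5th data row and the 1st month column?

146

With rows sorted ascending by account, row 5 is account=AC42. month columns in first-appearance order: Jun, Apr, Oct, Mar; column 1 is Jun.
Long rows with account=AC42, month=Jun: min(290, 146) = 146.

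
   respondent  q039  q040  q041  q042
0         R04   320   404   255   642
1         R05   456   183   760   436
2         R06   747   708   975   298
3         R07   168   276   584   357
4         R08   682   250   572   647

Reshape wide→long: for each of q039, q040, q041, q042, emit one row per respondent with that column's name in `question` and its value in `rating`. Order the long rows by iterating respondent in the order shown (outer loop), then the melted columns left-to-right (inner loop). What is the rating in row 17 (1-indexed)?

682

20 rows total (5 × 4). Row 17: index ⌊(17-1)/4⌋ = 4 into respondent → R08; (17-1) mod 4 = 0 into the melted columns → q039.
So row 17 is (R08, q039, 682); rating = 682.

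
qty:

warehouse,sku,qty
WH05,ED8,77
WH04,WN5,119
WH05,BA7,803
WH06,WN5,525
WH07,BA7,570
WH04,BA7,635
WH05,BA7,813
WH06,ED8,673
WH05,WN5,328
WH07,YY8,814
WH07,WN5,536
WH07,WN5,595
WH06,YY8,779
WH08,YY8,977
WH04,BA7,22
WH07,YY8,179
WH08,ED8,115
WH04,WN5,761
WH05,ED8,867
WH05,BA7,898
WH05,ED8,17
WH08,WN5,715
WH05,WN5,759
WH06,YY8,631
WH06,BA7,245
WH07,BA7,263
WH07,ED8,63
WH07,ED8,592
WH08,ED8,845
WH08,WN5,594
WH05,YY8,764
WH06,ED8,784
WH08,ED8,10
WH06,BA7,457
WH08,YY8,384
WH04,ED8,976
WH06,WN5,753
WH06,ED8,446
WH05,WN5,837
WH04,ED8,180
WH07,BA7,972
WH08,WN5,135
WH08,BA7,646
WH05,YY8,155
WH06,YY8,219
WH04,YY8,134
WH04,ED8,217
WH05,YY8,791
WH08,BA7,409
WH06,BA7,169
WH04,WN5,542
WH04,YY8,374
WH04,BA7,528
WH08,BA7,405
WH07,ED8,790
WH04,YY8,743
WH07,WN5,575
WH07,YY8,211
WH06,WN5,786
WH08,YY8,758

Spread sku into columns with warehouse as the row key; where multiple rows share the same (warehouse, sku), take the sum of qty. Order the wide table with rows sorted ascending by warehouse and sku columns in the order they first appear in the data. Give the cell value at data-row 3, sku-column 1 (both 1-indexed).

1903

With rows sorted ascending by warehouse, row 3 is warehouse=WH06. sku columns in first-appearance order: ED8, WN5, BA7, YY8; column 1 is ED8.
Long rows with warehouse=WH06, sku=ED8: 673 + 784 + 446 = 1903.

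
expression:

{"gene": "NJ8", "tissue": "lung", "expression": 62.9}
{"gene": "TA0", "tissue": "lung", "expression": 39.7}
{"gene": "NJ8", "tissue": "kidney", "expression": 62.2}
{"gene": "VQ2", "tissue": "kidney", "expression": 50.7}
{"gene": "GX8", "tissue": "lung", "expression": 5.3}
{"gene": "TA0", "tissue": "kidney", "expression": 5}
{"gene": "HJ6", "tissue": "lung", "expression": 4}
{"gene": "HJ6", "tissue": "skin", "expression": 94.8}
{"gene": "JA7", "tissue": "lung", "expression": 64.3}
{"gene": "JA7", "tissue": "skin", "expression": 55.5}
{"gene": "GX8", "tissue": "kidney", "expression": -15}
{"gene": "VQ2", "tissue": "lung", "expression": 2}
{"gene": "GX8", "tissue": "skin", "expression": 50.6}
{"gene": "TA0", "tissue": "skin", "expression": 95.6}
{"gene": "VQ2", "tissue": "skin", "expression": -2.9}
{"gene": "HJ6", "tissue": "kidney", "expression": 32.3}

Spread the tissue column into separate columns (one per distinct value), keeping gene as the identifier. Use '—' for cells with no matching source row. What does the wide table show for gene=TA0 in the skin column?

The long row with gene=TA0, tissue=skin has expression=95.6.

95.6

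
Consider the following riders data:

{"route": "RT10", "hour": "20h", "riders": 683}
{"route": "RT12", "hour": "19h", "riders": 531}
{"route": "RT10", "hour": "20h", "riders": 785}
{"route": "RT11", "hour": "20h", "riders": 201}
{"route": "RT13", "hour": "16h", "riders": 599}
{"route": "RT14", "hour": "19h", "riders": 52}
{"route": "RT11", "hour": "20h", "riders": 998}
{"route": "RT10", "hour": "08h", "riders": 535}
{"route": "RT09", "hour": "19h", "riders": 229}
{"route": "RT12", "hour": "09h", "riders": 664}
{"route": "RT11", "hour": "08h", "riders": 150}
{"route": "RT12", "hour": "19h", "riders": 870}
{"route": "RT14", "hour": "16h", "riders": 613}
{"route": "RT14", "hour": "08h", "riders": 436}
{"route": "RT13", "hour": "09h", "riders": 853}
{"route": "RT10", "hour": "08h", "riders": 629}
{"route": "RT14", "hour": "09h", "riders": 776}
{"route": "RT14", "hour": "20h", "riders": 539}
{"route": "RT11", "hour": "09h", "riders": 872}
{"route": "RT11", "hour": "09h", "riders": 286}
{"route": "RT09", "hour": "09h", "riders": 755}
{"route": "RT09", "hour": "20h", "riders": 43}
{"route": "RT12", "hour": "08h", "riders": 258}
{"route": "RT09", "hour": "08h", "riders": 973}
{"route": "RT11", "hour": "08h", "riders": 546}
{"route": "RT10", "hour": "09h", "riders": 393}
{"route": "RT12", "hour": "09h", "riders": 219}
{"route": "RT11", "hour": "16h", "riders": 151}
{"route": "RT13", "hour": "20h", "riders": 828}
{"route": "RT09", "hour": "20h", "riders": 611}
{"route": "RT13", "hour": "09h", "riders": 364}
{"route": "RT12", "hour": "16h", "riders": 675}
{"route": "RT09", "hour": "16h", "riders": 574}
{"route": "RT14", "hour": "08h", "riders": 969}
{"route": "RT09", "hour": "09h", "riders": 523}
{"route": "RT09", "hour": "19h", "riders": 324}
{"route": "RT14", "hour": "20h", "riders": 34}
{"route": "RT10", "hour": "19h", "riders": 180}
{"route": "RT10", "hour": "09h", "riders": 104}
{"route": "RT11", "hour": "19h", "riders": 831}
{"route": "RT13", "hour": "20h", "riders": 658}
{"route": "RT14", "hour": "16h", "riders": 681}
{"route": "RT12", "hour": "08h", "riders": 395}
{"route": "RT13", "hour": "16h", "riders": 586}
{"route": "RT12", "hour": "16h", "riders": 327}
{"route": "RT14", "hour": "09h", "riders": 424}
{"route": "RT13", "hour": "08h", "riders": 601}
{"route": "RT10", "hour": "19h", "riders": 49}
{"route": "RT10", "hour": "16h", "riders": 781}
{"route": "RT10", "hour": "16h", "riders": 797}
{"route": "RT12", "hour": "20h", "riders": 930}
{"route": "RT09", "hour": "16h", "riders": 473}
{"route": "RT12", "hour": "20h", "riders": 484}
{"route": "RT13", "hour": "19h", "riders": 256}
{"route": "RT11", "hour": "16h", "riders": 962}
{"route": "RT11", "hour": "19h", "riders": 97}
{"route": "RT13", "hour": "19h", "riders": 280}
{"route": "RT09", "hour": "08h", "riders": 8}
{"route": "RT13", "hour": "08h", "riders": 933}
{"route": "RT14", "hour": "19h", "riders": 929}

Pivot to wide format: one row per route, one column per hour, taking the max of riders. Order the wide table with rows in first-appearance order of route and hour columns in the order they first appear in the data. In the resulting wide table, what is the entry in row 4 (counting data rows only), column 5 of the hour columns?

With rows in first-appearance order of route, row 4 is route=RT13. hour columns in first-appearance order: 20h, 19h, 16h, 08h, 09h; column 5 is 09h.
Long rows with route=RT13, hour=09h: max(853, 364) = 853.

853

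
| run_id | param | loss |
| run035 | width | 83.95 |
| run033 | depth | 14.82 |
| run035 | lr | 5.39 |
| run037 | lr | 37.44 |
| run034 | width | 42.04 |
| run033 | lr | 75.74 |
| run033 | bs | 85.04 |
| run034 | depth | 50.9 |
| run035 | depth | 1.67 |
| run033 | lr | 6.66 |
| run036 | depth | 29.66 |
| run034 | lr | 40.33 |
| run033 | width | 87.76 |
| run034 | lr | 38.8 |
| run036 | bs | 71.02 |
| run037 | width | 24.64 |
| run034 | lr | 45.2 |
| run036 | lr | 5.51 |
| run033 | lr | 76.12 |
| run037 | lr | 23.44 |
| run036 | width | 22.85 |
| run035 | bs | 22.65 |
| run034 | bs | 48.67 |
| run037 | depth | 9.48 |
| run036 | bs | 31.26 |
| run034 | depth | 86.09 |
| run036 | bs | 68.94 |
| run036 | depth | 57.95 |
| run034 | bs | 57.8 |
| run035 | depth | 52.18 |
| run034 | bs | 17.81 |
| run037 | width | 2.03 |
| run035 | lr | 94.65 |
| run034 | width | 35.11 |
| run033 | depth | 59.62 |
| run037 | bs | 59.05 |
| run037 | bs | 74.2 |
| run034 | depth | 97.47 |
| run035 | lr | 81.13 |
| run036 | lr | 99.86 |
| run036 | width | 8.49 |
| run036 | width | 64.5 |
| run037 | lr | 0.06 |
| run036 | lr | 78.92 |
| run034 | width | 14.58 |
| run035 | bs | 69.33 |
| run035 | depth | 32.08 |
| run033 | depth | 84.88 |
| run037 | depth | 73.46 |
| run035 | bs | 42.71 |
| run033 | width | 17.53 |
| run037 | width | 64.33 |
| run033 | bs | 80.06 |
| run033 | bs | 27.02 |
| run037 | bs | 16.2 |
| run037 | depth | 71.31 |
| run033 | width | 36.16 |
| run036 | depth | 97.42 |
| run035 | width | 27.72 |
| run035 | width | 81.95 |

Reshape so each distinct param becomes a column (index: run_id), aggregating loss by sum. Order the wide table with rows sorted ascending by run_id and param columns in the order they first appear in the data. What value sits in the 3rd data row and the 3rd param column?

181.17

With rows sorted ascending by run_id, row 3 is run_id=run035. param columns in first-appearance order: width, depth, lr, bs; column 3 is lr.
Long rows with run_id=run035, param=lr: 5.39 + 94.65 + 81.13 = 181.17.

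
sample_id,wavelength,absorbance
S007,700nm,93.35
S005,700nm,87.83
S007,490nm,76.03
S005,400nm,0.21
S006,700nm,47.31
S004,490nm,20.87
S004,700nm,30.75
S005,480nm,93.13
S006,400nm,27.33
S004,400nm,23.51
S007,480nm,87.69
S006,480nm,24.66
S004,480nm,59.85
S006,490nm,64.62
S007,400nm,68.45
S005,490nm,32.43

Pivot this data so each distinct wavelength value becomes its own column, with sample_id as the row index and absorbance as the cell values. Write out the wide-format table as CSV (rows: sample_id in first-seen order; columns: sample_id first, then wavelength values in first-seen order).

sample_id,700nm,490nm,400nm,480nm
S007,93.35,76.03,68.45,87.69
S005,87.83,32.43,0.21,93.13
S006,47.31,64.62,27.33,24.66
S004,30.75,20.87,23.51,59.85

Columns: sample_id plus the 4 distinct wavelength values (700nm, 490nm, 400nm, 480nm).
For example, row S007 column 700nm takes absorbance=93.35 from the long row (S007, 700nm).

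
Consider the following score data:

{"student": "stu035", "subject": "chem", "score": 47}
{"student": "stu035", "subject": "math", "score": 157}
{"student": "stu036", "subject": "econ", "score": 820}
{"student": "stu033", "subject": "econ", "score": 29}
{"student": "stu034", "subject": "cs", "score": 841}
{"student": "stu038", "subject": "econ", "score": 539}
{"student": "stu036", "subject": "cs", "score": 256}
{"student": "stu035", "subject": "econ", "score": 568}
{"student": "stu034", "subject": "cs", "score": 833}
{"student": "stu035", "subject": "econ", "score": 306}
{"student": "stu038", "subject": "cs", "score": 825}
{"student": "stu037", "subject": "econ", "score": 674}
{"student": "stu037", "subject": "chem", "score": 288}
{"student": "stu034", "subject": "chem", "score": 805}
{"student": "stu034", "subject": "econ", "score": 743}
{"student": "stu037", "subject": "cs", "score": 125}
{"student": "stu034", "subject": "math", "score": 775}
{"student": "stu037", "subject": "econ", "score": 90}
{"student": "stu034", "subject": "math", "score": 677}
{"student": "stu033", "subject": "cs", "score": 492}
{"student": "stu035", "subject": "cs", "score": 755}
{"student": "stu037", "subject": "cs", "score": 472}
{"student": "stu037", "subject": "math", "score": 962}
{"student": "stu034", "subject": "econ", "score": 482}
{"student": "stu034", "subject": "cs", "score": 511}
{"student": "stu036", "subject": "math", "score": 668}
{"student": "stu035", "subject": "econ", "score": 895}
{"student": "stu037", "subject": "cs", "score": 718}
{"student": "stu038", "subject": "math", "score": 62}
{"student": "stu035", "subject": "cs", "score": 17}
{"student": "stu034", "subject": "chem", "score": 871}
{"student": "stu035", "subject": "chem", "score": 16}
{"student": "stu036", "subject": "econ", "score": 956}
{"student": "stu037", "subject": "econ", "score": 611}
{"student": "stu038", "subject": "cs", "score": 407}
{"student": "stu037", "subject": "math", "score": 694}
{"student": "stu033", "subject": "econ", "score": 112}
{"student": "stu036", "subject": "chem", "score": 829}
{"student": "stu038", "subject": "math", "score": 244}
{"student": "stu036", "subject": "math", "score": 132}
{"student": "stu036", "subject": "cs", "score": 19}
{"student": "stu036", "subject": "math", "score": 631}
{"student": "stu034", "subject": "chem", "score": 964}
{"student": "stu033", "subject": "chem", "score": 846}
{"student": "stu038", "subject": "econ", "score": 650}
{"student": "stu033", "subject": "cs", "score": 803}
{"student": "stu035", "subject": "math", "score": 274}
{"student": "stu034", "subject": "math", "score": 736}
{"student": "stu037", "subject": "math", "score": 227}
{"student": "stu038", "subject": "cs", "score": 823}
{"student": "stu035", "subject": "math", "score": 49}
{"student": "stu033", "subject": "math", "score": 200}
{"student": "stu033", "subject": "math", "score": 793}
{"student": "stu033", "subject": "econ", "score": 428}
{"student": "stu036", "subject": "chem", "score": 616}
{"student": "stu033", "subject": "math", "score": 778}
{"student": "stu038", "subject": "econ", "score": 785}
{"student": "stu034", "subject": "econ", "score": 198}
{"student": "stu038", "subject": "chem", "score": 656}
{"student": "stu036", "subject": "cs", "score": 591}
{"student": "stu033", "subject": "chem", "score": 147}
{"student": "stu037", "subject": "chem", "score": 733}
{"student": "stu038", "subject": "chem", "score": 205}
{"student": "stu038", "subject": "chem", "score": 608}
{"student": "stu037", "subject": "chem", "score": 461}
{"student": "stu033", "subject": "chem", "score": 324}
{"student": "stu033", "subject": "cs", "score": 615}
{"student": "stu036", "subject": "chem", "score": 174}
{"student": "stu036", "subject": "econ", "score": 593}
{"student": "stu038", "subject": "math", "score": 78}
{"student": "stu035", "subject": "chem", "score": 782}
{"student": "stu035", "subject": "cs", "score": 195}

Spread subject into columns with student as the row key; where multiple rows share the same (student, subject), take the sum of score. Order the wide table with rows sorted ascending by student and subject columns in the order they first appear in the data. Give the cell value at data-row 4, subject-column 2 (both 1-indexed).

With rows sorted ascending by student, row 4 is student=stu036. subject columns in first-appearance order: chem, math, econ, cs; column 2 is math.
Long rows with student=stu036, subject=math: 668 + 132 + 631 = 1431.

1431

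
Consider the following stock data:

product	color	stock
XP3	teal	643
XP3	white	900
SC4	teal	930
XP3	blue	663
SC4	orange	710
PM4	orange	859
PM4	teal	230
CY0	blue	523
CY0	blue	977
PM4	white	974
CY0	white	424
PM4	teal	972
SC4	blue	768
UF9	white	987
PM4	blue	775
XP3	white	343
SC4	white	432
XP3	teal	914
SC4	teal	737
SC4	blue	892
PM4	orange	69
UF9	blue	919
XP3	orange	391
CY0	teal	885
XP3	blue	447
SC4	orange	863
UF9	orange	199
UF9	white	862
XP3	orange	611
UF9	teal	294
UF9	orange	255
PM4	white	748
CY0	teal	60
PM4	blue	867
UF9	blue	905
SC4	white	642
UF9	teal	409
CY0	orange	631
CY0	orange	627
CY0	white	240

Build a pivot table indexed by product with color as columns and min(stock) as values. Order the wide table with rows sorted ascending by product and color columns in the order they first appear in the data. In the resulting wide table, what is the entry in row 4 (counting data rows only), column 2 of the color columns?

862

With rows sorted ascending by product, row 4 is product=UF9. color columns in first-appearance order: teal, white, blue, orange; column 2 is white.
Long rows with product=UF9, color=white: min(987, 862) = 862.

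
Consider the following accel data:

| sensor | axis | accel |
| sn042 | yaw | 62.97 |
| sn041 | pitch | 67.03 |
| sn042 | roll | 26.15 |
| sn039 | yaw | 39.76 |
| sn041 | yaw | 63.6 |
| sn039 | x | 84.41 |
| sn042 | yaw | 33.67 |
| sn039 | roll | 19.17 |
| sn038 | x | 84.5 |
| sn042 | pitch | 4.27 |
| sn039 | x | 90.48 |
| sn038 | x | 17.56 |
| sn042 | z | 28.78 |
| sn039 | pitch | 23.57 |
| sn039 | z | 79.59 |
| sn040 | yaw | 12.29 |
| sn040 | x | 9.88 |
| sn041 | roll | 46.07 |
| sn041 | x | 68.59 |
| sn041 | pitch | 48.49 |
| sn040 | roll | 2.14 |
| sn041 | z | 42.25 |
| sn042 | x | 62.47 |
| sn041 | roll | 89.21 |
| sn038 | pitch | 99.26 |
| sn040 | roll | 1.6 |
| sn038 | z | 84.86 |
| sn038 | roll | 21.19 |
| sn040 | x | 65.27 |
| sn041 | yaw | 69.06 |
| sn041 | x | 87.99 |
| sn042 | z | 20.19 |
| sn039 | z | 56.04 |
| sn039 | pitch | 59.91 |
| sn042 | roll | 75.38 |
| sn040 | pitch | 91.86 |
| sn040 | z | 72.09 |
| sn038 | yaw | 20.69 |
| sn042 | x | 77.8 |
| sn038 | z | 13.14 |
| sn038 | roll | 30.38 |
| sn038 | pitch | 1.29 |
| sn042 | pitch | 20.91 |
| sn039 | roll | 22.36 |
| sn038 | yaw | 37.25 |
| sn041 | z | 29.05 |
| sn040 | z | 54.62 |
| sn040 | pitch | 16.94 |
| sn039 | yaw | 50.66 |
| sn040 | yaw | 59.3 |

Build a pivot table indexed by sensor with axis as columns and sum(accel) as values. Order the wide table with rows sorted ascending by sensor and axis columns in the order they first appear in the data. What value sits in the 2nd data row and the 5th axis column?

135.63

With rows sorted ascending by sensor, row 2 is sensor=sn039. axis columns in first-appearance order: yaw, pitch, roll, x, z; column 5 is z.
Long rows with sensor=sn039, axis=z: 79.59 + 56.04 = 135.63.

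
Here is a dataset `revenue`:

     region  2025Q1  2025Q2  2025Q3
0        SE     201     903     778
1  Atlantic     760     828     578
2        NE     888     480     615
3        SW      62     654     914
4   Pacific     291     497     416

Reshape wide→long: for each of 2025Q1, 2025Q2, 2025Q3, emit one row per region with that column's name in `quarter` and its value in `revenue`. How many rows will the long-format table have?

5 region values × 3 melted columns = 15 rows.

15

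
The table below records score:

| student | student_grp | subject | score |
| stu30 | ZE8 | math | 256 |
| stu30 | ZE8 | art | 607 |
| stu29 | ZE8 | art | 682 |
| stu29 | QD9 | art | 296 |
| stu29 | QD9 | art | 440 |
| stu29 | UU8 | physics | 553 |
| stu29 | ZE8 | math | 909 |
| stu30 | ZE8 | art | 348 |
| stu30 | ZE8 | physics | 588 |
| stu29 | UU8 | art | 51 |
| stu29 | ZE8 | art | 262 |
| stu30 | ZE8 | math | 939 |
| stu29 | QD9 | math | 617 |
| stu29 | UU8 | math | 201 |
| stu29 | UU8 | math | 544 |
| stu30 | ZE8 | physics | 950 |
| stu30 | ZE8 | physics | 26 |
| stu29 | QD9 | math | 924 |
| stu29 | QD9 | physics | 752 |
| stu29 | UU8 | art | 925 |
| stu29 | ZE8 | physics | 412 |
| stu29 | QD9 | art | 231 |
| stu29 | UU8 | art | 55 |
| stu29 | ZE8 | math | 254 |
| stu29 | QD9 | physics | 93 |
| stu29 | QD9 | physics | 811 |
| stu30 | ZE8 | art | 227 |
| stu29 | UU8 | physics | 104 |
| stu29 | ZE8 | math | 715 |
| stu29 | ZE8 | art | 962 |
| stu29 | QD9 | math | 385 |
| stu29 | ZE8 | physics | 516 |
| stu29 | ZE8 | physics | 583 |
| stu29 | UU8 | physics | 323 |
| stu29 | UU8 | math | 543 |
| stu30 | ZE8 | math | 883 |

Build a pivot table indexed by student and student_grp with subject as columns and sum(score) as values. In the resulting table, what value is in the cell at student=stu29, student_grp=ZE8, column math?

Rows with student=stu29, student_grp=ZE8 and subject=math: score values are 909, 254, 715.
909 + 254 + 715 = 1878.

1878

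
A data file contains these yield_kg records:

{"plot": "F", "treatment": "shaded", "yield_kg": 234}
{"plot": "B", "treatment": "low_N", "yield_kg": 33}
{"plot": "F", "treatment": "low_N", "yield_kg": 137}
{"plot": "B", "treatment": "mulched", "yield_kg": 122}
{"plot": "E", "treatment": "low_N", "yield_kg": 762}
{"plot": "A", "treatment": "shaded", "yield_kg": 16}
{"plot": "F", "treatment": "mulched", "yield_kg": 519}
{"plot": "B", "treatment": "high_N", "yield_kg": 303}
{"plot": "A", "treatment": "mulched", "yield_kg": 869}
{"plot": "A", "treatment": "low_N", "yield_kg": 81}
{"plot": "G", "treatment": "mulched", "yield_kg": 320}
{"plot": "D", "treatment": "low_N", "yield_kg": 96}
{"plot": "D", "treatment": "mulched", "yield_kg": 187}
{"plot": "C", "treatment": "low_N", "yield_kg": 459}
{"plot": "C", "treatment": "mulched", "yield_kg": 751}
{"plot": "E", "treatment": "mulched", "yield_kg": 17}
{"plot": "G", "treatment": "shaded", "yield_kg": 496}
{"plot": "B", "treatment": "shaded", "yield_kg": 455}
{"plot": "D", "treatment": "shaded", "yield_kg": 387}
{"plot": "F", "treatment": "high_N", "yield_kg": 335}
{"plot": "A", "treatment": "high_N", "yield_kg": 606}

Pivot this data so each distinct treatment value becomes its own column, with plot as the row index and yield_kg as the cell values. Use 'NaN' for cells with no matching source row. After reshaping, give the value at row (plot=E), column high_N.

No long-format row has plot=E and treatment=high_N, so the cell is NaN.

NaN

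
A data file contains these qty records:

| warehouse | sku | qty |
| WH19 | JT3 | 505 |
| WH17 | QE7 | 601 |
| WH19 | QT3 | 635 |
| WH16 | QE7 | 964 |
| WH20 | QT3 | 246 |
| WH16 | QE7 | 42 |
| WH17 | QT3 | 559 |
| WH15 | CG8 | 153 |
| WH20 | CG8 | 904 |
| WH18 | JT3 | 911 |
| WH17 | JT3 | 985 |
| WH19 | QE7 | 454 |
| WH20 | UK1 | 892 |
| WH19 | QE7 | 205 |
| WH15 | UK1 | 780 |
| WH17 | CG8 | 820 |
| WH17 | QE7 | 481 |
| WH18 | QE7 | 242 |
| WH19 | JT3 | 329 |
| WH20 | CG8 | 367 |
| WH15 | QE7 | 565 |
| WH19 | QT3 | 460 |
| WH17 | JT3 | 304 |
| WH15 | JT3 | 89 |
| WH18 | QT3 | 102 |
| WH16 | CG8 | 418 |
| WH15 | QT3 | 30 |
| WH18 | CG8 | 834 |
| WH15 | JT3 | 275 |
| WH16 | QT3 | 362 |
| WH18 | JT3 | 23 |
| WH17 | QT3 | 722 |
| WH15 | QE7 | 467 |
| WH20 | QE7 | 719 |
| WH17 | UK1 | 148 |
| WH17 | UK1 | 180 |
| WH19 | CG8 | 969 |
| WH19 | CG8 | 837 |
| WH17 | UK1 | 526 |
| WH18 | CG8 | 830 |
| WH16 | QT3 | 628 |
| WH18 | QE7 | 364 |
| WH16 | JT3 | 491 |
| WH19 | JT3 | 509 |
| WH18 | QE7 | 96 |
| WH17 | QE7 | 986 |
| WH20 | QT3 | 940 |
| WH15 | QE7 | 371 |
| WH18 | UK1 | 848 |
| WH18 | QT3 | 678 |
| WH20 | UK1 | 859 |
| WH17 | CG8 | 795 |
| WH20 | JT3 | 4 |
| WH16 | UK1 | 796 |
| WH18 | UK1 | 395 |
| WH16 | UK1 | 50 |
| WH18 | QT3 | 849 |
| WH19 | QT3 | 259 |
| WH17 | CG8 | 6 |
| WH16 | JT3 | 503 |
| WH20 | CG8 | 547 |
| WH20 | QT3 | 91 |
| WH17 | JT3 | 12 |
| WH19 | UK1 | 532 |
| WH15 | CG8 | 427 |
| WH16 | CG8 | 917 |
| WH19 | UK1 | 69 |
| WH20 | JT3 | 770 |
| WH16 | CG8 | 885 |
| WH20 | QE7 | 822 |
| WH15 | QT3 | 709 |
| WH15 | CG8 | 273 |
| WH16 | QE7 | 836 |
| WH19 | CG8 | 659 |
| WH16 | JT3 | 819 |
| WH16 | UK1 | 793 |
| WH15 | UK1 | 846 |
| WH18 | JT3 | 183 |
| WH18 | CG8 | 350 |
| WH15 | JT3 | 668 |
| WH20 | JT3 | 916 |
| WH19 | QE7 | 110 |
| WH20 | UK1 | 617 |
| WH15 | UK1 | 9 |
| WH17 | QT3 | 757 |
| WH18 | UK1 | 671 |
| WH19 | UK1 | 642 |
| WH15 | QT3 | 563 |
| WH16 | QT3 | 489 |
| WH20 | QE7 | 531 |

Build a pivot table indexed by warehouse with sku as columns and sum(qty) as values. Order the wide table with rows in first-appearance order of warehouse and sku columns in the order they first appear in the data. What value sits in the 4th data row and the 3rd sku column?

1277

With rows in first-appearance order of warehouse, row 4 is warehouse=WH20. sku columns in first-appearance order: JT3, QE7, QT3, CG8, UK1; column 3 is QT3.
Long rows with warehouse=WH20, sku=QT3: 246 + 940 + 91 = 1277.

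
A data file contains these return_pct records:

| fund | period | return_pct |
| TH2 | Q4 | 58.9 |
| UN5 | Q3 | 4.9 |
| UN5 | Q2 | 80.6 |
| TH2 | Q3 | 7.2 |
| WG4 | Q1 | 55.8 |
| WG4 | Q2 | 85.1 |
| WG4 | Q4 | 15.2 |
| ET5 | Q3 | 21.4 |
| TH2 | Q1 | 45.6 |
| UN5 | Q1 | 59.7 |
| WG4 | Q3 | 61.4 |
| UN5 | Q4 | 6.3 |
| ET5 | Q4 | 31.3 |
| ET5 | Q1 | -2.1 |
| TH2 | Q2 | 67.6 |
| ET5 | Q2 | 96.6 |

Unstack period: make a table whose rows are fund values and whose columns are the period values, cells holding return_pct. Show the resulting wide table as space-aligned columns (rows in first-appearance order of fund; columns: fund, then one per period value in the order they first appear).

Columns: fund plus the 4 distinct period values (Q4, Q3, Q2, Q1).
For example, row TH2 column Q4 takes return_pct=58.9 from the long row (TH2, Q4).

fund  Q4    Q3    Q2    Q1  
TH2   58.9  7.2   67.6  45.6
UN5   6.3   4.9   80.6  59.7
WG4   15.2  61.4  85.1  55.8
ET5   31.3  21.4  96.6  -2.1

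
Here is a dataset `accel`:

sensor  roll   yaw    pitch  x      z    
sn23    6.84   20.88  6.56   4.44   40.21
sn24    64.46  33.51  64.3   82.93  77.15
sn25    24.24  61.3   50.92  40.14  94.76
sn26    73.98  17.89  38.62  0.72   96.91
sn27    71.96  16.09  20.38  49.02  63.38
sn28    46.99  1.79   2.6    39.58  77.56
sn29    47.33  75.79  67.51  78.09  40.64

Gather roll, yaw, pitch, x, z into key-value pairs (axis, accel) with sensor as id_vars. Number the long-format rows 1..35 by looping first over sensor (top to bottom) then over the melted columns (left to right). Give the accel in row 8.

35 rows total (7 × 5). Row 8: index ⌊(8-1)/5⌋ = 1 into sensor → sn24; (8-1) mod 5 = 2 into the melted columns → pitch.
So row 8 is (sn24, pitch, 64.3); accel = 64.3.

64.3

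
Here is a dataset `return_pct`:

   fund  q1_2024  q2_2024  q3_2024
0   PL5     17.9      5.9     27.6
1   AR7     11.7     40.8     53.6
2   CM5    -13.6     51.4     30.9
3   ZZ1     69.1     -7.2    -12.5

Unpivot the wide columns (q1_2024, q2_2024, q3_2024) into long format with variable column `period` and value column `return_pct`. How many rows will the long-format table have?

12

4 fund values × 3 melted columns = 12 rows.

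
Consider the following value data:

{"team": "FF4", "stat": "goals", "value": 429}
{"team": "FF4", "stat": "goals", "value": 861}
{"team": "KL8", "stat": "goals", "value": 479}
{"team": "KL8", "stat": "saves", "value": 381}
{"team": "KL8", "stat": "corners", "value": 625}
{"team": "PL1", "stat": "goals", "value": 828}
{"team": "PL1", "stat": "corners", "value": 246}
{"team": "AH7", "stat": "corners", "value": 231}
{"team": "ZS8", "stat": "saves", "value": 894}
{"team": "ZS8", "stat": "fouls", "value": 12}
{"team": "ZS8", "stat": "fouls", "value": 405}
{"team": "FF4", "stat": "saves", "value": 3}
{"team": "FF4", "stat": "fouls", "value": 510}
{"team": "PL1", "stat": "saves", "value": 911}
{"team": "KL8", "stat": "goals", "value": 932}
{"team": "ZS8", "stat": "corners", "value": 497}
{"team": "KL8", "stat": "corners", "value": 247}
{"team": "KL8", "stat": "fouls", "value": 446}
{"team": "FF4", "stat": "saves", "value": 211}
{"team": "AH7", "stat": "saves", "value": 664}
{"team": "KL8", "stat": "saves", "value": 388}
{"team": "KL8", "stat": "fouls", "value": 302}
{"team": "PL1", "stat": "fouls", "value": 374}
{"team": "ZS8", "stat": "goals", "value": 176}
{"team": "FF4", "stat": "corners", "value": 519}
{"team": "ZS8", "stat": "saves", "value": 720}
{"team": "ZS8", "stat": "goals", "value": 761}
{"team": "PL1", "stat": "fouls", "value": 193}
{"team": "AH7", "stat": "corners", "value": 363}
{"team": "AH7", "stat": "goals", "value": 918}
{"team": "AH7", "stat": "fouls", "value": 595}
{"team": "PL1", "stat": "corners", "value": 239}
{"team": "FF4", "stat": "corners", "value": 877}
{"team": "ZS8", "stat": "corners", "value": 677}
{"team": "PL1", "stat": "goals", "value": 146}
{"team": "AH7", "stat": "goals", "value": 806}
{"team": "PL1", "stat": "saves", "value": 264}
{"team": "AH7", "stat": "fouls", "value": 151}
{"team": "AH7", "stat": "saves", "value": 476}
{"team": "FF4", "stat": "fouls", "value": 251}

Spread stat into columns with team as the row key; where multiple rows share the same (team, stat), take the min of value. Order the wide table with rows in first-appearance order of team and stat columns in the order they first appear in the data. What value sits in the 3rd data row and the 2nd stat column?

With rows in first-appearance order of team, row 3 is team=PL1. stat columns in first-appearance order: goals, saves, corners, fouls; column 2 is saves.
Long rows with team=PL1, stat=saves: min(911, 264) = 264.

264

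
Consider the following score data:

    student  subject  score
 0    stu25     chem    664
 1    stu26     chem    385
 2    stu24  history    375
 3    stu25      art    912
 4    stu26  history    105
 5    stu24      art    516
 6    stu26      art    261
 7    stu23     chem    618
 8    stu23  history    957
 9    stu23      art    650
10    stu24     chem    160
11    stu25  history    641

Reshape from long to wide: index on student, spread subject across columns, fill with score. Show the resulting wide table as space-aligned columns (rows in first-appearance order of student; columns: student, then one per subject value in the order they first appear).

Columns: student plus the 3 distinct subject values (chem, history, art).
For example, row stu25 column chem takes score=664 from the long row (stu25, chem).

student  chem  history  art
stu25    664   641      912
stu26    385   105      261
stu24    160   375      516
stu23    618   957      650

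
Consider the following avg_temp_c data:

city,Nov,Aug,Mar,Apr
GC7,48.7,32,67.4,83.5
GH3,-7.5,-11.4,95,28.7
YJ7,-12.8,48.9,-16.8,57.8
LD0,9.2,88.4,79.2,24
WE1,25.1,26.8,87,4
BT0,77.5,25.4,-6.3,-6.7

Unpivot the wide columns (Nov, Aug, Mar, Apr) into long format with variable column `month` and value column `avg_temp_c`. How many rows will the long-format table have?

24

6 city values × 4 melted columns = 24 rows.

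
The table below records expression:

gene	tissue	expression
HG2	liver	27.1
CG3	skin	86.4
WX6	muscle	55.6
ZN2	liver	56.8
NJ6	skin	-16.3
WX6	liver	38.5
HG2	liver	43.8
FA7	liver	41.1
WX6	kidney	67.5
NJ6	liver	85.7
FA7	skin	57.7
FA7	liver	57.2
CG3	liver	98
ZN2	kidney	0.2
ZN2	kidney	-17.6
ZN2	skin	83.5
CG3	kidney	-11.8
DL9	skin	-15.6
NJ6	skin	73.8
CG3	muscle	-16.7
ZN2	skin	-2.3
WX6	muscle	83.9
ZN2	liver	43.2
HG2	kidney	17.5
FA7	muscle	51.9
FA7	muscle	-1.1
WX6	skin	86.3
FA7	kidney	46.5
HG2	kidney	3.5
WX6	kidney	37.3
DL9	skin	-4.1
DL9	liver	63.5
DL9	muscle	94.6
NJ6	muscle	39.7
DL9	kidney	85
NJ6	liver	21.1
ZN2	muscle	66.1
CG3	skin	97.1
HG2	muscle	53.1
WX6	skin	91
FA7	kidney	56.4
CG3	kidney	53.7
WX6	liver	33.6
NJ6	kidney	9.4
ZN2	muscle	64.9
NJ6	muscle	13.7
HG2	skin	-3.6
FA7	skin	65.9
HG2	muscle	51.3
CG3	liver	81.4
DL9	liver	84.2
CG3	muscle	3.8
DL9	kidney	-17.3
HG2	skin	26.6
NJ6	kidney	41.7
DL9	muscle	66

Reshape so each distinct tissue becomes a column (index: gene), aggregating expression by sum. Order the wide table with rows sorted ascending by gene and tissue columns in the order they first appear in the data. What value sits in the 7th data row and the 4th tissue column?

-17.4

With rows sorted ascending by gene, row 7 is gene=ZN2. tissue columns in first-appearance order: liver, skin, muscle, kidney; column 4 is kidney.
Long rows with gene=ZN2, tissue=kidney: 0.2 + -17.6 = -17.4.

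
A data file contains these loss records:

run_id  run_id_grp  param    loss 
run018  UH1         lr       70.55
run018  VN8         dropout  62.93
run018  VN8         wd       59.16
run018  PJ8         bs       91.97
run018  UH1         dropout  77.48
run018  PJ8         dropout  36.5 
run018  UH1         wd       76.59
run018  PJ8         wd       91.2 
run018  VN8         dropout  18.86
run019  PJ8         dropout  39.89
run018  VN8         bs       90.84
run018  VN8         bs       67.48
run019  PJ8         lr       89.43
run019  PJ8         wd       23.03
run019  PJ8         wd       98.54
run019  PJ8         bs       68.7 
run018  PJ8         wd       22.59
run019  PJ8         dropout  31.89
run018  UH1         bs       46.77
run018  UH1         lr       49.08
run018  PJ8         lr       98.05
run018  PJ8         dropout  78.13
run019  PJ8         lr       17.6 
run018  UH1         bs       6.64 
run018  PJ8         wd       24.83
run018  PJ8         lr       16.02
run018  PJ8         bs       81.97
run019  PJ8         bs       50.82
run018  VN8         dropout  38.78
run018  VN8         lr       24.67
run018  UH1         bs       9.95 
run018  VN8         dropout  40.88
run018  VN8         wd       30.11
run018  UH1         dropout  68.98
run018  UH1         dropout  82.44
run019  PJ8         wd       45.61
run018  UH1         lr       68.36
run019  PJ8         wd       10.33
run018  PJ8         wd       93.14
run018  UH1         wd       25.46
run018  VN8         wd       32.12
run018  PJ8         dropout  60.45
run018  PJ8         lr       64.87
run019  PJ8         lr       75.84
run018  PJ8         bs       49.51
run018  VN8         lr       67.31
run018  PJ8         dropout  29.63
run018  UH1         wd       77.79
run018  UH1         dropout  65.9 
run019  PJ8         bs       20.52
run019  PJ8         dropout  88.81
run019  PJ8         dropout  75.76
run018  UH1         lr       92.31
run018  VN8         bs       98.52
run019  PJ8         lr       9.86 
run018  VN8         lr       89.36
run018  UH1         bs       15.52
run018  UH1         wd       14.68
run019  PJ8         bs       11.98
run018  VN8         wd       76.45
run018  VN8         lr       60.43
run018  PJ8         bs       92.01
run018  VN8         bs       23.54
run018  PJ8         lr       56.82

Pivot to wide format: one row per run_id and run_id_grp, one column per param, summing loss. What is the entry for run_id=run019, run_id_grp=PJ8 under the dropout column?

236.35

Rows with run_id=run019, run_id_grp=PJ8 and param=dropout: loss values are 39.89, 31.89, 88.81, 75.76.
39.89 + 31.89 + 88.81 + 75.76 = 236.35.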